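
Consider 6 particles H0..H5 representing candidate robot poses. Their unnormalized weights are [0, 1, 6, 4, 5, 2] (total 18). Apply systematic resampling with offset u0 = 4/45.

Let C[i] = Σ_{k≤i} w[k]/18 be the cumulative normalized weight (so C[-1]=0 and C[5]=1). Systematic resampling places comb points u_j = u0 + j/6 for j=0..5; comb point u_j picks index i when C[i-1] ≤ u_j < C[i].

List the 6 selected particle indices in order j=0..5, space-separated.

2 2 3 3 4 5

C = [0, 1/18, 7/18, 11/18, 8/9, 1]
j=0: u_0=4/45 ∈ [1/18, 7/18) → index 2
j=1: u_1=23/90 ∈ [1/18, 7/18) → index 2
j=2: u_2=19/45 ∈ [7/18, 11/18) → index 3
j=3: u_3=53/90 ∈ [7/18, 11/18) → index 3
j=4: u_4=34/45 ∈ [11/18, 8/9) → index 4
j=5: u_5=83/90 ∈ [8/9, 1) → index 5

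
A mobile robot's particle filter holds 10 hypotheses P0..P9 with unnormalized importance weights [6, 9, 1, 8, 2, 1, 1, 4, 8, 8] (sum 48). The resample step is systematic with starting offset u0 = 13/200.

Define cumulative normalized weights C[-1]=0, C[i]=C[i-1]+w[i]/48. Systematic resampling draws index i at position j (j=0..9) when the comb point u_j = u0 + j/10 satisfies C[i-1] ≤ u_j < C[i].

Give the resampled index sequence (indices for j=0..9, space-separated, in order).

0 1 1 3 3 6 7 8 9 9

C = [1/8, 5/16, 1/3, 1/2, 13/24, 9/16, 7/12, 2/3, 5/6, 1]
j=0: u_0=13/200 ∈ [0, 1/8) → index 0
j=1: u_1=33/200 ∈ [1/8, 5/16) → index 1
j=2: u_2=53/200 ∈ [1/8, 5/16) → index 1
j=3: u_3=73/200 ∈ [1/3, 1/2) → index 3
j=4: u_4=93/200 ∈ [1/3, 1/2) → index 3
j=5: u_5=113/200 ∈ [9/16, 7/12) → index 6
j=6: u_6=133/200 ∈ [7/12, 2/3) → index 7
j=7: u_7=153/200 ∈ [2/3, 5/6) → index 8
j=8: u_8=173/200 ∈ [5/6, 1) → index 9
j=9: u_9=193/200 ∈ [5/6, 1) → index 9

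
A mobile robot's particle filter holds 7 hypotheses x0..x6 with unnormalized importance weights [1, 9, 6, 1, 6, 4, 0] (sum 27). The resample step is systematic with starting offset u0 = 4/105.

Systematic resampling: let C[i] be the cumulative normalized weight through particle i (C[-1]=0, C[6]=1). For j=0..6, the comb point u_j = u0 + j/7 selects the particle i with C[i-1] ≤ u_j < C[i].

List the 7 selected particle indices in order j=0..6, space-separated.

C = [1/27, 10/27, 16/27, 17/27, 23/27, 1, 1]
j=0: u_0=4/105 ∈ [1/27, 10/27) → index 1
j=1: u_1=19/105 ∈ [1/27, 10/27) → index 1
j=2: u_2=34/105 ∈ [1/27, 10/27) → index 1
j=3: u_3=7/15 ∈ [10/27, 16/27) → index 2
j=4: u_4=64/105 ∈ [16/27, 17/27) → index 3
j=5: u_5=79/105 ∈ [17/27, 23/27) → index 4
j=6: u_6=94/105 ∈ [23/27, 1) → index 5

1 1 1 2 3 4 5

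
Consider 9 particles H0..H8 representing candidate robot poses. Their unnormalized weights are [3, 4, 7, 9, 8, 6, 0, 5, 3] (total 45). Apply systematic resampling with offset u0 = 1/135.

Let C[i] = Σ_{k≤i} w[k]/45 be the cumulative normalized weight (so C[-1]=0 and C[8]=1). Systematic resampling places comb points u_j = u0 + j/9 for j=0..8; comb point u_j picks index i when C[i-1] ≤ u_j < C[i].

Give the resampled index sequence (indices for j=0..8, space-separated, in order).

0 1 2 3 3 4 4 5 7

C = [1/15, 7/45, 14/45, 23/45, 31/45, 37/45, 37/45, 14/15, 1]
j=0: u_0=1/135 ∈ [0, 1/15) → index 0
j=1: u_1=16/135 ∈ [1/15, 7/45) → index 1
j=2: u_2=31/135 ∈ [7/45, 14/45) → index 2
j=3: u_3=46/135 ∈ [14/45, 23/45) → index 3
j=4: u_4=61/135 ∈ [14/45, 23/45) → index 3
j=5: u_5=76/135 ∈ [23/45, 31/45) → index 4
j=6: u_6=91/135 ∈ [23/45, 31/45) → index 4
j=7: u_7=106/135 ∈ [31/45, 37/45) → index 5
j=8: u_8=121/135 ∈ [37/45, 14/15) → index 7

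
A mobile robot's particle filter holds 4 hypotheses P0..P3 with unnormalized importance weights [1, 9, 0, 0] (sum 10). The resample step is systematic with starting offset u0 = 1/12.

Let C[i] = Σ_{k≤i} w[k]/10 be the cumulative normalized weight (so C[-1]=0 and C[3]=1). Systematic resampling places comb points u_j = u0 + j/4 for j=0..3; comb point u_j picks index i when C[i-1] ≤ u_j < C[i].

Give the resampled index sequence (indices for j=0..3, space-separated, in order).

C = [1/10, 1, 1, 1]
j=0: u_0=1/12 ∈ [0, 1/10) → index 0
j=1: u_1=1/3 ∈ [1/10, 1) → index 1
j=2: u_2=7/12 ∈ [1/10, 1) → index 1
j=3: u_3=5/6 ∈ [1/10, 1) → index 1

0 1 1 1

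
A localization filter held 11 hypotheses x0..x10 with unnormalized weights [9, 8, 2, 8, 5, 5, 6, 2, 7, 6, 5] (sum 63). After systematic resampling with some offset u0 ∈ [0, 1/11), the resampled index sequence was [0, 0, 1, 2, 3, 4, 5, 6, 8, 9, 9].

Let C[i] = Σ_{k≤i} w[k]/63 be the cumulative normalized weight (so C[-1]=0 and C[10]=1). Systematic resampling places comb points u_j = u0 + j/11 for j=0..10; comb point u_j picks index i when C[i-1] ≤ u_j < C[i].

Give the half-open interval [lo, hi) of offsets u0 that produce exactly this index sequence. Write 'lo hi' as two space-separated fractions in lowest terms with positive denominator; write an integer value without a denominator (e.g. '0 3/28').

5/693 8/693

C = [1/7, 17/63, 19/63, 3/7, 32/63, 37/63, 43/63, 5/7, 52/63, 58/63, 1]
j=0 picked index 0: u0 ∈ [0, 1/7)
j=1 picked index 0: u0 ∈ [-1/11, 4/77)
j=2 picked index 1: u0 ∈ [-3/77, 61/693)
j=3 picked index 2: u0 ∈ [-2/693, 20/693)
j=4 picked index 3: u0 ∈ [-43/693, 5/77)
j=5 picked index 4: u0 ∈ [-2/77, 37/693)
j=6 picked index 5: u0 ∈ [-26/693, 29/693)
j=7 picked index 6: u0 ∈ [-34/693, 32/693)
j=8 picked index 8: u0 ∈ [-1/77, 68/693)
j=9 picked index 9: u0 ∈ [5/693, 71/693)
j=10 picked index 9: u0 ∈ [-58/693, 8/693)
intersection: [5/693, 8/693)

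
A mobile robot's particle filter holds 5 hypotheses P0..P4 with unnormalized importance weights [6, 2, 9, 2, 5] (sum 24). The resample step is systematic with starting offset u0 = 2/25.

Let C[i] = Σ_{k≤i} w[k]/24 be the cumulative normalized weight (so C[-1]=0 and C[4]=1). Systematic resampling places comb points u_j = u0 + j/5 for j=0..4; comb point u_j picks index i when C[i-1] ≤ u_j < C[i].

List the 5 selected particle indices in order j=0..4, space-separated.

C = [1/4, 1/3, 17/24, 19/24, 1]
j=0: u_0=2/25 ∈ [0, 1/4) → index 0
j=1: u_1=7/25 ∈ [1/4, 1/3) → index 1
j=2: u_2=12/25 ∈ [1/3, 17/24) → index 2
j=3: u_3=17/25 ∈ [1/3, 17/24) → index 2
j=4: u_4=22/25 ∈ [19/24, 1) → index 4

0 1 2 2 4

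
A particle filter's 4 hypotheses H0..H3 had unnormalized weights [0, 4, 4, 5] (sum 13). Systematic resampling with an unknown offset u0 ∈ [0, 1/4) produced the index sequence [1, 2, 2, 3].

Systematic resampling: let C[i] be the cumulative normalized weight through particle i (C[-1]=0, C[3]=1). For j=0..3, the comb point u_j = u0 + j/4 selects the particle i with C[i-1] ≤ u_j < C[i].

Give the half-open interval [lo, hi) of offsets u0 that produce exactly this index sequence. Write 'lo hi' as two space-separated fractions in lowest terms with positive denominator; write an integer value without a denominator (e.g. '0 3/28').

C = [0, 4/13, 8/13, 1]
j=0 picked index 1: u0 ∈ [0, 4/13)
j=1 picked index 2: u0 ∈ [3/52, 19/52)
j=2 picked index 2: u0 ∈ [-5/26, 3/26)
j=3 picked index 3: u0 ∈ [-7/52, 1/4)
intersection: [3/52, 3/26)

3/52 3/26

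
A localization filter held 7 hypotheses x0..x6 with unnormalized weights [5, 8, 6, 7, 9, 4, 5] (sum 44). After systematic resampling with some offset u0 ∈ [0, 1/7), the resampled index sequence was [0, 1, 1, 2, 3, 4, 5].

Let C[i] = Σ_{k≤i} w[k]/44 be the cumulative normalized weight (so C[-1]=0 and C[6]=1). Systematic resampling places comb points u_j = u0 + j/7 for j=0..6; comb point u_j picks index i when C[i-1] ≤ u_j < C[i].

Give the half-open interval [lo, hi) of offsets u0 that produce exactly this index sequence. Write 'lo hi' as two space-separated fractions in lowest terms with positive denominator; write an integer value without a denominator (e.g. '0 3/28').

C = [5/44, 13/44, 19/44, 13/22, 35/44, 39/44, 1]
j=0 picked index 0: u0 ∈ [0, 5/44)
j=1 picked index 1: u0 ∈ [-9/308, 47/308)
j=2 picked index 1: u0 ∈ [-53/308, 3/308)
j=3 picked index 2: u0 ∈ [-41/308, 1/308)
j=4 picked index 3: u0 ∈ [-43/308, 3/154)
j=5 picked index 4: u0 ∈ [-19/154, 25/308)
j=6 picked index 5: u0 ∈ [-19/308, 9/308)
intersection: [0, 1/308)

0 1/308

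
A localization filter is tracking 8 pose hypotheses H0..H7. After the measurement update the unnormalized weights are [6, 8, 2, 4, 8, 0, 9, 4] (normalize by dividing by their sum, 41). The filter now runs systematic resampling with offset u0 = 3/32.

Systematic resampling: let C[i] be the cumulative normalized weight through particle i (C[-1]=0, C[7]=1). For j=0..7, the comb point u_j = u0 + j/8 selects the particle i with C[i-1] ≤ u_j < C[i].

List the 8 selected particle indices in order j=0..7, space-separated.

0 1 2 3 4 6 6 7

C = [6/41, 14/41, 16/41, 20/41, 28/41, 28/41, 37/41, 1]
j=0: u_0=3/32 ∈ [0, 6/41) → index 0
j=1: u_1=7/32 ∈ [6/41, 14/41) → index 1
j=2: u_2=11/32 ∈ [14/41, 16/41) → index 2
j=3: u_3=15/32 ∈ [16/41, 20/41) → index 3
j=4: u_4=19/32 ∈ [20/41, 28/41) → index 4
j=5: u_5=23/32 ∈ [28/41, 37/41) → index 6
j=6: u_6=27/32 ∈ [28/41, 37/41) → index 6
j=7: u_7=31/32 ∈ [37/41, 1) → index 7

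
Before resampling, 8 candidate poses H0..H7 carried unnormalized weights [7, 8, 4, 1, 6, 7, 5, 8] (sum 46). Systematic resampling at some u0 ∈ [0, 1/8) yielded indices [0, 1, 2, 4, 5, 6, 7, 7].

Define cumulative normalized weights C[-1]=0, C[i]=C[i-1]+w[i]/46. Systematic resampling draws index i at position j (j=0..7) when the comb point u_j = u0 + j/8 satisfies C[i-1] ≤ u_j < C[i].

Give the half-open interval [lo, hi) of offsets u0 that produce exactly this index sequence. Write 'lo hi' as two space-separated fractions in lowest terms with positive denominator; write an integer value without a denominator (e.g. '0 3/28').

C = [7/46, 15/46, 19/46, 10/23, 13/23, 33/46, 19/23, 1]
j=0 picked index 0: u0 ∈ [0, 7/46)
j=1 picked index 1: u0 ∈ [5/184, 37/184)
j=2 picked index 2: u0 ∈ [7/92, 15/92)
j=3 picked index 4: u0 ∈ [11/184, 35/184)
j=4 picked index 5: u0 ∈ [3/46, 5/23)
j=5 picked index 6: u0 ∈ [17/184, 37/184)
j=6 picked index 7: u0 ∈ [7/92, 1/4)
j=7 picked index 7: u0 ∈ [-9/184, 1/8)
intersection: [17/184, 1/8)

17/184 1/8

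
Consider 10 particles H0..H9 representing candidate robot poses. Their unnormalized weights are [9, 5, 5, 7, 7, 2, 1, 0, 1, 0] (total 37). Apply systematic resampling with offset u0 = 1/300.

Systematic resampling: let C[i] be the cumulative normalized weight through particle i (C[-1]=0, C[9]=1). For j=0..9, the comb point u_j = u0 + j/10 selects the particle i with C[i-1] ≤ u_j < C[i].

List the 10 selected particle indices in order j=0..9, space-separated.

C = [9/37, 14/37, 19/37, 26/37, 33/37, 35/37, 36/37, 36/37, 1, 1]
j=0: u_0=1/300 ∈ [0, 9/37) → index 0
j=1: u_1=31/300 ∈ [0, 9/37) → index 0
j=2: u_2=61/300 ∈ [0, 9/37) → index 0
j=3: u_3=91/300 ∈ [9/37, 14/37) → index 1
j=4: u_4=121/300 ∈ [14/37, 19/37) → index 2
j=5: u_5=151/300 ∈ [14/37, 19/37) → index 2
j=6: u_6=181/300 ∈ [19/37, 26/37) → index 3
j=7: u_7=211/300 ∈ [26/37, 33/37) → index 4
j=8: u_8=241/300 ∈ [26/37, 33/37) → index 4
j=9: u_9=271/300 ∈ [33/37, 35/37) → index 5

0 0 0 1 2 2 3 4 4 5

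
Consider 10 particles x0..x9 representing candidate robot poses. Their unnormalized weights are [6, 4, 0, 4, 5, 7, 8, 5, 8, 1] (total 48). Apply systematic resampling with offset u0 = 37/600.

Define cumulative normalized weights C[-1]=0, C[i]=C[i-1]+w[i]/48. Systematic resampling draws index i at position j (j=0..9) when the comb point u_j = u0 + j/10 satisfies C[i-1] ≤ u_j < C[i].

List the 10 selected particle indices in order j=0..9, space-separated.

C = [1/8, 5/24, 5/24, 7/24, 19/48, 13/24, 17/24, 13/16, 47/48, 1]
j=0: u_0=37/600 ∈ [0, 1/8) → index 0
j=1: u_1=97/600 ∈ [1/8, 5/24) → index 1
j=2: u_2=157/600 ∈ [5/24, 7/24) → index 3
j=3: u_3=217/600 ∈ [7/24, 19/48) → index 4
j=4: u_4=277/600 ∈ [19/48, 13/24) → index 5
j=5: u_5=337/600 ∈ [13/24, 17/24) → index 6
j=6: u_6=397/600 ∈ [13/24, 17/24) → index 6
j=7: u_7=457/600 ∈ [17/24, 13/16) → index 7
j=8: u_8=517/600 ∈ [13/16, 47/48) → index 8
j=9: u_9=577/600 ∈ [13/16, 47/48) → index 8

0 1 3 4 5 6 6 7 8 8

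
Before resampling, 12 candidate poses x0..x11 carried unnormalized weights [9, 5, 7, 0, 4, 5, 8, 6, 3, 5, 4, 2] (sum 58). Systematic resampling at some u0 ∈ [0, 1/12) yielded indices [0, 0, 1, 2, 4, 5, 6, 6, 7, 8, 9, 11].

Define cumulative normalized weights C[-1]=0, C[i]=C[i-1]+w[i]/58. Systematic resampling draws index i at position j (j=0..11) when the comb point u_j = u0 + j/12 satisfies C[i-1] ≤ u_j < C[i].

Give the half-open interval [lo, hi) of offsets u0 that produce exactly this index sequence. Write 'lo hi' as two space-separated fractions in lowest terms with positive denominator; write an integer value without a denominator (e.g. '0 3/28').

C = [9/58, 7/29, 21/58, 21/58, 25/58, 15/29, 19/29, 22/29, 47/58, 26/29, 28/29, 1]
j=0 picked index 0: u0 ∈ [0, 9/58)
j=1 picked index 0: u0 ∈ [-1/12, 25/348)
j=2 picked index 1: u0 ∈ [-1/87, 13/174)
j=3 picked index 2: u0 ∈ [-1/116, 13/116)
j=4 picked index 4: u0 ∈ [5/174, 17/174)
j=5 picked index 5: u0 ∈ [5/348, 35/348)
j=6 picked index 6: u0 ∈ [1/58, 9/58)
j=7 picked index 6: u0 ∈ [-23/348, 25/348)
j=8 picked index 7: u0 ∈ [-1/87, 8/87)
j=9 picked index 8: u0 ∈ [1/116, 7/116)
j=10 picked index 9: u0 ∈ [-2/87, 11/174)
j=11 picked index 11: u0 ∈ [17/348, 1/12)
intersection: [17/348, 7/116)

17/348 7/116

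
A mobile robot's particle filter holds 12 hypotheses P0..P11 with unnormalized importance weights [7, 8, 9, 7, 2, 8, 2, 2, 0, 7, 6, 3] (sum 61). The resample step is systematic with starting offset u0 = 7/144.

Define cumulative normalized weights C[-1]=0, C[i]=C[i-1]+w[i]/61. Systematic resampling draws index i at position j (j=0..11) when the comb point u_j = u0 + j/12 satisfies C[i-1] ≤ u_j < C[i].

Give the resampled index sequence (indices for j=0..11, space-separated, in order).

C = [7/61, 15/61, 24/61, 31/61, 33/61, 41/61, 43/61, 45/61, 45/61, 52/61, 58/61, 1]
j=0: u_0=7/144 ∈ [0, 7/61) → index 0
j=1: u_1=19/144 ∈ [7/61, 15/61) → index 1
j=2: u_2=31/144 ∈ [7/61, 15/61) → index 1
j=3: u_3=43/144 ∈ [15/61, 24/61) → index 2
j=4: u_4=55/144 ∈ [15/61, 24/61) → index 2
j=5: u_5=67/144 ∈ [24/61, 31/61) → index 3
j=6: u_6=79/144 ∈ [33/61, 41/61) → index 5
j=7: u_7=91/144 ∈ [33/61, 41/61) → index 5
j=8: u_8=103/144 ∈ [43/61, 45/61) → index 7
j=9: u_9=115/144 ∈ [45/61, 52/61) → index 9
j=10: u_10=127/144 ∈ [52/61, 58/61) → index 10
j=11: u_11=139/144 ∈ [58/61, 1) → index 11

0 1 1 2 2 3 5 5 7 9 10 11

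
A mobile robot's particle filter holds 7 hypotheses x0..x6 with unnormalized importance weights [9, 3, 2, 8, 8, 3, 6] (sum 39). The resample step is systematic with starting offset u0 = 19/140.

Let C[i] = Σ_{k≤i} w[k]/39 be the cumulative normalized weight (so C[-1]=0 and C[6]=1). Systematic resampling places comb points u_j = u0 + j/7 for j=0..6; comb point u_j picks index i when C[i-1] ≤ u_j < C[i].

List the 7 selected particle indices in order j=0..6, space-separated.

C = [3/13, 4/13, 14/39, 22/39, 10/13, 11/13, 1]
j=0: u_0=19/140 ∈ [0, 3/13) → index 0
j=1: u_1=39/140 ∈ [3/13, 4/13) → index 1
j=2: u_2=59/140 ∈ [14/39, 22/39) → index 3
j=3: u_3=79/140 ∈ [22/39, 10/13) → index 4
j=4: u_4=99/140 ∈ [22/39, 10/13) → index 4
j=5: u_5=17/20 ∈ [11/13, 1) → index 6
j=6: u_6=139/140 ∈ [11/13, 1) → index 6

0 1 3 4 4 6 6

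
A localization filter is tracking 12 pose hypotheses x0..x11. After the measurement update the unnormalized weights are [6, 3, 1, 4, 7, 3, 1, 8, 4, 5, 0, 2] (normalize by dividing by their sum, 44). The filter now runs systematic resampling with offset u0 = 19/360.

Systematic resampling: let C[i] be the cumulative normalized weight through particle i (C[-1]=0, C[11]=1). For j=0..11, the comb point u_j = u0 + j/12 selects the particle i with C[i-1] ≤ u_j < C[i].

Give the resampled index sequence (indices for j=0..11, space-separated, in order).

0 0 2 3 4 4 6 7 7 8 9 11

C = [3/22, 9/44, 5/22, 7/22, 21/44, 6/11, 25/44, 3/4, 37/44, 21/22, 21/22, 1]
j=0: u_0=19/360 ∈ [0, 3/22) → index 0
j=1: u_1=49/360 ∈ [0, 3/22) → index 0
j=2: u_2=79/360 ∈ [9/44, 5/22) → index 2
j=3: u_3=109/360 ∈ [5/22, 7/22) → index 3
j=4: u_4=139/360 ∈ [7/22, 21/44) → index 4
j=5: u_5=169/360 ∈ [7/22, 21/44) → index 4
j=6: u_6=199/360 ∈ [6/11, 25/44) → index 6
j=7: u_7=229/360 ∈ [25/44, 3/4) → index 7
j=8: u_8=259/360 ∈ [25/44, 3/4) → index 7
j=9: u_9=289/360 ∈ [3/4, 37/44) → index 8
j=10: u_10=319/360 ∈ [37/44, 21/22) → index 9
j=11: u_11=349/360 ∈ [21/22, 1) → index 11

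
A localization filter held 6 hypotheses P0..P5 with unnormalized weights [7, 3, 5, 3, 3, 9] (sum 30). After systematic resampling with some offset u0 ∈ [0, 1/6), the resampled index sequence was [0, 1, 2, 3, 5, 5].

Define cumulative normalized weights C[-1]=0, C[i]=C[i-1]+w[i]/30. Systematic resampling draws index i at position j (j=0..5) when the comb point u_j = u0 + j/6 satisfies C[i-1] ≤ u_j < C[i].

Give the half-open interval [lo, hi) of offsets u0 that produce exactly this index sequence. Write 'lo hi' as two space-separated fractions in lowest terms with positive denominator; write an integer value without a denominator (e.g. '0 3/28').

1/15 1/10

C = [7/30, 1/3, 1/2, 3/5, 7/10, 1]
j=0 picked index 0: u0 ∈ [0, 7/30)
j=1 picked index 1: u0 ∈ [1/15, 1/6)
j=2 picked index 2: u0 ∈ [0, 1/6)
j=3 picked index 3: u0 ∈ [0, 1/10)
j=4 picked index 5: u0 ∈ [1/30, 1/3)
j=5 picked index 5: u0 ∈ [-2/15, 1/6)
intersection: [1/15, 1/10)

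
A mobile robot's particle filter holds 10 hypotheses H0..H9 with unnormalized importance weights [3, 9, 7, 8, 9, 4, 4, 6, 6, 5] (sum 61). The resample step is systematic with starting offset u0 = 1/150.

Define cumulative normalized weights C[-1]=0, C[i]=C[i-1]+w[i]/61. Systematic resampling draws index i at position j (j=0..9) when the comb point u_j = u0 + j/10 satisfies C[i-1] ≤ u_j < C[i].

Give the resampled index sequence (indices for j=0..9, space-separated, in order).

C = [3/61, 12/61, 19/61, 27/61, 36/61, 40/61, 44/61, 50/61, 56/61, 1]
j=0: u_0=1/150 ∈ [0, 3/61) → index 0
j=1: u_1=8/75 ∈ [3/61, 12/61) → index 1
j=2: u_2=31/150 ∈ [12/61, 19/61) → index 2
j=3: u_3=23/75 ∈ [12/61, 19/61) → index 2
j=4: u_4=61/150 ∈ [19/61, 27/61) → index 3
j=5: u_5=38/75 ∈ [27/61, 36/61) → index 4
j=6: u_6=91/150 ∈ [36/61, 40/61) → index 5
j=7: u_7=53/75 ∈ [40/61, 44/61) → index 6
j=8: u_8=121/150 ∈ [44/61, 50/61) → index 7
j=9: u_9=68/75 ∈ [50/61, 56/61) → index 8

0 1 2 2 3 4 5 6 7 8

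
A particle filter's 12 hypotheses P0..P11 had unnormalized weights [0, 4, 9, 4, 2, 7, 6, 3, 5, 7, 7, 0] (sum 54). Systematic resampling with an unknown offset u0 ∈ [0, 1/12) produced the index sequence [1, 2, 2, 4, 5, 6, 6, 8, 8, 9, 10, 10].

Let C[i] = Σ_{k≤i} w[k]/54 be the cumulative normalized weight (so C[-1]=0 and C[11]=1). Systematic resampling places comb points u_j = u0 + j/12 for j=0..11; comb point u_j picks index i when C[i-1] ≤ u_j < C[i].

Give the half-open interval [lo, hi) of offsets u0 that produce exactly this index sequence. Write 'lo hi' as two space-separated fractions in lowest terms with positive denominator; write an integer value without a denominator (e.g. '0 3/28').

7/108 2/27

C = [0, 2/27, 13/54, 17/54, 19/54, 13/27, 16/27, 35/54, 20/27, 47/54, 1, 1]
j=0 picked index 1: u0 ∈ [0, 2/27)
j=1 picked index 2: u0 ∈ [-1/108, 17/108)
j=2 picked index 2: u0 ∈ [-5/54, 2/27)
j=3 picked index 4: u0 ∈ [7/108, 11/108)
j=4 picked index 5: u0 ∈ [1/54, 4/27)
j=5 picked index 6: u0 ∈ [7/108, 19/108)
j=6 picked index 6: u0 ∈ [-1/54, 5/54)
j=7 picked index 8: u0 ∈ [7/108, 17/108)
j=8 picked index 8: u0 ∈ [-1/54, 2/27)
j=9 picked index 9: u0 ∈ [-1/108, 13/108)
j=10 picked index 10: u0 ∈ [1/27, 1/6)
j=11 picked index 10: u0 ∈ [-5/108, 1/12)
intersection: [7/108, 2/27)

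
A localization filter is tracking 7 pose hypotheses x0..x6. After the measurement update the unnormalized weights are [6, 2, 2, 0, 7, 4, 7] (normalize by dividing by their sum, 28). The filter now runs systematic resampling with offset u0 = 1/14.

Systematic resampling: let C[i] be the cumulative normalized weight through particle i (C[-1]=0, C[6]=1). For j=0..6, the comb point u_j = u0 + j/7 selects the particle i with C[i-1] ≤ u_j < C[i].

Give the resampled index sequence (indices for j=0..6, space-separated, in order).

0 1 4 4 5 6 6

C = [3/14, 2/7, 5/14, 5/14, 17/28, 3/4, 1]
j=0: u_0=1/14 ∈ [0, 3/14) → index 0
j=1: u_1=3/14 ∈ [3/14, 2/7) → index 1
j=2: u_2=5/14 ∈ [5/14, 17/28) → index 4
j=3: u_3=1/2 ∈ [5/14, 17/28) → index 4
j=4: u_4=9/14 ∈ [17/28, 3/4) → index 5
j=5: u_5=11/14 ∈ [3/4, 1) → index 6
j=6: u_6=13/14 ∈ [3/4, 1) → index 6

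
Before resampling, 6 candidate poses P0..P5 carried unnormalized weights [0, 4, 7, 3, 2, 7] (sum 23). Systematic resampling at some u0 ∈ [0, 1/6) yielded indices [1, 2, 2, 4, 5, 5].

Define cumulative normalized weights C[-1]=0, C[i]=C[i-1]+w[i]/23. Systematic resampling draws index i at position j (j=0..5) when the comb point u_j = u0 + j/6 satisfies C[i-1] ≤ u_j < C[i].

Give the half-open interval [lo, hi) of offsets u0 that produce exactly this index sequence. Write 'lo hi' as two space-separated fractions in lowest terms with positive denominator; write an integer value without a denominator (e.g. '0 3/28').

5/46 10/69

C = [0, 4/23, 11/23, 14/23, 16/23, 1]
j=0 picked index 1: u0 ∈ [0, 4/23)
j=1 picked index 2: u0 ∈ [1/138, 43/138)
j=2 picked index 2: u0 ∈ [-11/69, 10/69)
j=3 picked index 4: u0 ∈ [5/46, 9/46)
j=4 picked index 5: u0 ∈ [2/69, 1/3)
j=5 picked index 5: u0 ∈ [-19/138, 1/6)
intersection: [5/46, 10/69)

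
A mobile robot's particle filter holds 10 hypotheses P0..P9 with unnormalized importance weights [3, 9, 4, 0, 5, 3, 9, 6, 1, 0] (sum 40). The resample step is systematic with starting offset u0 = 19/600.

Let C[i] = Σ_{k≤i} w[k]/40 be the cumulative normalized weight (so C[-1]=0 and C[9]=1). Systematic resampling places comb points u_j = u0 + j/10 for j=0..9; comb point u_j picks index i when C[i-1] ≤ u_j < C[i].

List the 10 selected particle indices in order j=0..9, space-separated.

C = [3/40, 3/10, 2/5, 2/5, 21/40, 3/5, 33/40, 39/40, 1, 1]
j=0: u_0=19/600 ∈ [0, 3/40) → index 0
j=1: u_1=79/600 ∈ [3/40, 3/10) → index 1
j=2: u_2=139/600 ∈ [3/40, 3/10) → index 1
j=3: u_3=199/600 ∈ [3/10, 2/5) → index 2
j=4: u_4=259/600 ∈ [2/5, 21/40) → index 4
j=5: u_5=319/600 ∈ [21/40, 3/5) → index 5
j=6: u_6=379/600 ∈ [3/5, 33/40) → index 6
j=7: u_7=439/600 ∈ [3/5, 33/40) → index 6
j=8: u_8=499/600 ∈ [33/40, 39/40) → index 7
j=9: u_9=559/600 ∈ [33/40, 39/40) → index 7

0 1 1 2 4 5 6 6 7 7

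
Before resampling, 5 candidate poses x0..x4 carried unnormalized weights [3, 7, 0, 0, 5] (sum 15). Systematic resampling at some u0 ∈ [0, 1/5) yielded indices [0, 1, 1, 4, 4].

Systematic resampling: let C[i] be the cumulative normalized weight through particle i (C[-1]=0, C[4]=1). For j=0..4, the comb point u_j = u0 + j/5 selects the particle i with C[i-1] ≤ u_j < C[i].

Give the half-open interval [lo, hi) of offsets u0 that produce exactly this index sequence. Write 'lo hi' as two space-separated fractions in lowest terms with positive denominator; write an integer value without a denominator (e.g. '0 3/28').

C = [1/5, 2/3, 2/3, 2/3, 1]
j=0 picked index 0: u0 ∈ [0, 1/5)
j=1 picked index 1: u0 ∈ [0, 7/15)
j=2 picked index 1: u0 ∈ [-1/5, 4/15)
j=3 picked index 4: u0 ∈ [1/15, 2/5)
j=4 picked index 4: u0 ∈ [-2/15, 1/5)
intersection: [1/15, 1/5)

1/15 1/5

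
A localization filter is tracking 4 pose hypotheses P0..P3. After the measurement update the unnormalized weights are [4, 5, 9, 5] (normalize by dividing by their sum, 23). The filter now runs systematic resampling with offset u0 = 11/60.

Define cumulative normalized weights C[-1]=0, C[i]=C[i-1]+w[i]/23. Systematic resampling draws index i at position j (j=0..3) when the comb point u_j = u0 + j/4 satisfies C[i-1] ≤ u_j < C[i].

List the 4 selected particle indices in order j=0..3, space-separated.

C = [4/23, 9/23, 18/23, 1]
j=0: u_0=11/60 ∈ [4/23, 9/23) → index 1
j=1: u_1=13/30 ∈ [9/23, 18/23) → index 2
j=2: u_2=41/60 ∈ [9/23, 18/23) → index 2
j=3: u_3=14/15 ∈ [18/23, 1) → index 3

1 2 2 3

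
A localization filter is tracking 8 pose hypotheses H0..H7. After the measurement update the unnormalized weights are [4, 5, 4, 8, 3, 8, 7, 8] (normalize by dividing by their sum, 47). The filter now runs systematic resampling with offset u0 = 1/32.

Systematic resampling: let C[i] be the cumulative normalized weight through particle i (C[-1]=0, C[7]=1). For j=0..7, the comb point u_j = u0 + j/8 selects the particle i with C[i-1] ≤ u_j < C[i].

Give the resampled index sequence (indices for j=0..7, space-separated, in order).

C = [4/47, 9/47, 13/47, 21/47, 24/47, 32/47, 39/47, 1]
j=0: u_0=1/32 ∈ [0, 4/47) → index 0
j=1: u_1=5/32 ∈ [4/47, 9/47) → index 1
j=2: u_2=9/32 ∈ [13/47, 21/47) → index 3
j=3: u_3=13/32 ∈ [13/47, 21/47) → index 3
j=4: u_4=17/32 ∈ [24/47, 32/47) → index 5
j=5: u_5=21/32 ∈ [24/47, 32/47) → index 5
j=6: u_6=25/32 ∈ [32/47, 39/47) → index 6
j=7: u_7=29/32 ∈ [39/47, 1) → index 7

0 1 3 3 5 5 6 7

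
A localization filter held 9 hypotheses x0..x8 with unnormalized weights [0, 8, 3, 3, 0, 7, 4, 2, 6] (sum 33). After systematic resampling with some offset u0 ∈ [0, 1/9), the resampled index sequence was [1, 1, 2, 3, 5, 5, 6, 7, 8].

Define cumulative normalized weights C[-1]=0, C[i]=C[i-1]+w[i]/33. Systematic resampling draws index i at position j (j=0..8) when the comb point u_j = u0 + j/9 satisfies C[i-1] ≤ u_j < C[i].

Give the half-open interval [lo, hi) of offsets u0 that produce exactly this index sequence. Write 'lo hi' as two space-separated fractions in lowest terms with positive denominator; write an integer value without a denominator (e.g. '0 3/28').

C = [0, 8/33, 1/3, 14/33, 14/33, 7/11, 25/33, 9/11, 1]
j=0 picked index 1: u0 ∈ [0, 8/33)
j=1 picked index 1: u0 ∈ [-1/9, 13/99)
j=2 picked index 2: u0 ∈ [2/99, 1/9)
j=3 picked index 3: u0 ∈ [0, 1/11)
j=4 picked index 5: u0 ∈ [-2/99, 19/99)
j=5 picked index 5: u0 ∈ [-13/99, 8/99)
j=6 picked index 6: u0 ∈ [-1/33, 1/11)
j=7 picked index 7: u0 ∈ [-2/99, 4/99)
j=8 picked index 8: u0 ∈ [-7/99, 1/9)
intersection: [2/99, 4/99)

2/99 4/99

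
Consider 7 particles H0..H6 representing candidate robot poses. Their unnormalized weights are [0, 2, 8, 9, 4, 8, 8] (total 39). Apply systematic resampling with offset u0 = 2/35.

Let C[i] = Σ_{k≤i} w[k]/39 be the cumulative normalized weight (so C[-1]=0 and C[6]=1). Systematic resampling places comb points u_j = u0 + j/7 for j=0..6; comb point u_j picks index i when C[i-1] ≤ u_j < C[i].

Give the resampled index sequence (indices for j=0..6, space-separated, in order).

2 2 3 3 5 5 6

C = [0, 2/39, 10/39, 19/39, 23/39, 31/39, 1]
j=0: u_0=2/35 ∈ [2/39, 10/39) → index 2
j=1: u_1=1/5 ∈ [2/39, 10/39) → index 2
j=2: u_2=12/35 ∈ [10/39, 19/39) → index 3
j=3: u_3=17/35 ∈ [10/39, 19/39) → index 3
j=4: u_4=22/35 ∈ [23/39, 31/39) → index 5
j=5: u_5=27/35 ∈ [23/39, 31/39) → index 5
j=6: u_6=32/35 ∈ [31/39, 1) → index 6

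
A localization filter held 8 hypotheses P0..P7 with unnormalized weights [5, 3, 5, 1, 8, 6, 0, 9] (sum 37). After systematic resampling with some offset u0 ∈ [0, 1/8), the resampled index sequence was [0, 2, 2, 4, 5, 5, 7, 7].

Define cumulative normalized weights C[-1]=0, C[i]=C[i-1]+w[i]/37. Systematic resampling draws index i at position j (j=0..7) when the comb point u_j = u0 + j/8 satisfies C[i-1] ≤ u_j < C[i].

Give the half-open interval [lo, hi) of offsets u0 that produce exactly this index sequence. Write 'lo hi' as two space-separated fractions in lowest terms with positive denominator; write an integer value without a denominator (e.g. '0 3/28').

C = [5/37, 8/37, 13/37, 14/37, 22/37, 28/37, 28/37, 1]
j=0 picked index 0: u0 ∈ [0, 5/37)
j=1 picked index 2: u0 ∈ [27/296, 67/296)
j=2 picked index 2: u0 ∈ [-5/148, 15/148)
j=3 picked index 4: u0 ∈ [1/296, 65/296)
j=4 picked index 5: u0 ∈ [7/74, 19/74)
j=5 picked index 5: u0 ∈ [-9/296, 39/296)
j=6 picked index 7: u0 ∈ [1/148, 1/4)
j=7 picked index 7: u0 ∈ [-35/296, 1/8)
intersection: [7/74, 15/148)

7/74 15/148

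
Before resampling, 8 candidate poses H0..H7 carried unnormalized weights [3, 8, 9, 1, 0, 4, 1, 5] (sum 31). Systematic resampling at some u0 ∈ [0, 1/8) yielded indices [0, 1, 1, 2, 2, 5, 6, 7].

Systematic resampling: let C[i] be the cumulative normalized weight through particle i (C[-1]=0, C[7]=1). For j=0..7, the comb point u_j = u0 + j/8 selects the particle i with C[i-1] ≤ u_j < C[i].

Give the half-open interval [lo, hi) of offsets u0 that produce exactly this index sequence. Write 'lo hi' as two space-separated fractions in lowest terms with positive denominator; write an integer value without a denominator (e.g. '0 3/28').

C = [3/31, 11/31, 20/31, 21/31, 21/31, 25/31, 26/31, 1]
j=0 picked index 0: u0 ∈ [0, 3/31)
j=1 picked index 1: u0 ∈ [-7/248, 57/248)
j=2 picked index 1: u0 ∈ [-19/124, 13/124)
j=3 picked index 2: u0 ∈ [-5/248, 67/248)
j=4 picked index 2: u0 ∈ [-9/62, 9/62)
j=5 picked index 5: u0 ∈ [13/248, 45/248)
j=6 picked index 6: u0 ∈ [7/124, 11/124)
j=7 picked index 7: u0 ∈ [-9/248, 1/8)
intersection: [7/124, 11/124)

7/124 11/124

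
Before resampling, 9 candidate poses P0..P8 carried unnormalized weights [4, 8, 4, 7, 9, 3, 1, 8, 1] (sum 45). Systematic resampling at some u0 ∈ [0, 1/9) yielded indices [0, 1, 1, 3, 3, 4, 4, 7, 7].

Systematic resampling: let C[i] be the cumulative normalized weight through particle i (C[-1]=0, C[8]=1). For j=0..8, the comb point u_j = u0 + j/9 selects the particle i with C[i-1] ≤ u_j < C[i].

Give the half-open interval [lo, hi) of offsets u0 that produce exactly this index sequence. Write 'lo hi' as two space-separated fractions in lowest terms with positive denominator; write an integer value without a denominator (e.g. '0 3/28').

1/45 2/45

C = [4/45, 4/15, 16/45, 23/45, 32/45, 7/9, 4/5, 44/45, 1]
j=0 picked index 0: u0 ∈ [0, 4/45)
j=1 picked index 1: u0 ∈ [-1/45, 7/45)
j=2 picked index 1: u0 ∈ [-2/15, 2/45)
j=3 picked index 3: u0 ∈ [1/45, 8/45)
j=4 picked index 3: u0 ∈ [-4/45, 1/15)
j=5 picked index 4: u0 ∈ [-2/45, 7/45)
j=6 picked index 4: u0 ∈ [-7/45, 2/45)
j=7 picked index 7: u0 ∈ [1/45, 1/5)
j=8 picked index 7: u0 ∈ [-4/45, 4/45)
intersection: [1/45, 2/45)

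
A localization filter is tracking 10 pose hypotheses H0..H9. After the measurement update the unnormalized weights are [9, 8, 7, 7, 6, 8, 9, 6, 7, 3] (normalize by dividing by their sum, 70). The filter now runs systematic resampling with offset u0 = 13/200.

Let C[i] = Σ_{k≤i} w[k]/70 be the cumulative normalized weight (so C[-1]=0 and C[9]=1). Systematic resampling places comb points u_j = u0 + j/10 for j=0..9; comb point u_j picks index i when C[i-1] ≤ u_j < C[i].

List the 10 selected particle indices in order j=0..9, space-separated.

C = [9/70, 17/70, 12/35, 31/70, 37/70, 9/14, 27/35, 6/7, 67/70, 1]
j=0: u_0=13/200 ∈ [0, 9/70) → index 0
j=1: u_1=33/200 ∈ [9/70, 17/70) → index 1
j=2: u_2=53/200 ∈ [17/70, 12/35) → index 2
j=3: u_3=73/200 ∈ [12/35, 31/70) → index 3
j=4: u_4=93/200 ∈ [31/70, 37/70) → index 4
j=5: u_5=113/200 ∈ [37/70, 9/14) → index 5
j=6: u_6=133/200 ∈ [9/14, 27/35) → index 6
j=7: u_7=153/200 ∈ [9/14, 27/35) → index 6
j=8: u_8=173/200 ∈ [6/7, 67/70) → index 8
j=9: u_9=193/200 ∈ [67/70, 1) → index 9

0 1 2 3 4 5 6 6 8 9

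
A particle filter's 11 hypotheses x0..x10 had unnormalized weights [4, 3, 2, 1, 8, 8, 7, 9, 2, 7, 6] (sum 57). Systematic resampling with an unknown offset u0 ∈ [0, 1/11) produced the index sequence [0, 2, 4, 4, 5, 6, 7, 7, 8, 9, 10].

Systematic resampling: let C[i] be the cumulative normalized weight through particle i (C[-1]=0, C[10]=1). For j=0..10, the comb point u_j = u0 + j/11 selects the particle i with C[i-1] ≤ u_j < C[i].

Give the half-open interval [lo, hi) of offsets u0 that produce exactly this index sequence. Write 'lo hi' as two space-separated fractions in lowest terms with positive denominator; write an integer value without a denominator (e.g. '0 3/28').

7/209 9/209

C = [4/57, 7/57, 3/19, 10/57, 6/19, 26/57, 11/19, 14/19, 44/57, 17/19, 1]
j=0 picked index 0: u0 ∈ [0, 4/57)
j=1 picked index 2: u0 ∈ [20/627, 14/209)
j=2 picked index 4: u0 ∈ [-4/627, 28/209)
j=3 picked index 4: u0 ∈ [-61/627, 9/209)
j=4 picked index 5: u0 ∈ [-10/209, 58/627)
j=5 picked index 6: u0 ∈ [1/627, 26/209)
j=6 picked index 7: u0 ∈ [7/209, 40/209)
j=7 picked index 7: u0 ∈ [-12/209, 21/209)
j=8 picked index 8: u0 ∈ [2/209, 28/627)
j=9 picked index 9: u0 ∈ [-29/627, 16/209)
j=10 picked index 10: u0 ∈ [-3/209, 1/11)
intersection: [7/209, 9/209)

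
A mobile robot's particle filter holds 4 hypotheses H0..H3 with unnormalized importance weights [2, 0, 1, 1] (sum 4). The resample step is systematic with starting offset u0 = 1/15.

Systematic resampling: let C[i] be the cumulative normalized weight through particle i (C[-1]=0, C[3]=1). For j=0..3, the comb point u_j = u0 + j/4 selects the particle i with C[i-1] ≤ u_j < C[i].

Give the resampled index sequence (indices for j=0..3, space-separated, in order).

C = [1/2, 1/2, 3/4, 1]
j=0: u_0=1/15 ∈ [0, 1/2) → index 0
j=1: u_1=19/60 ∈ [0, 1/2) → index 0
j=2: u_2=17/30 ∈ [1/2, 3/4) → index 2
j=3: u_3=49/60 ∈ [3/4, 1) → index 3

0 0 2 3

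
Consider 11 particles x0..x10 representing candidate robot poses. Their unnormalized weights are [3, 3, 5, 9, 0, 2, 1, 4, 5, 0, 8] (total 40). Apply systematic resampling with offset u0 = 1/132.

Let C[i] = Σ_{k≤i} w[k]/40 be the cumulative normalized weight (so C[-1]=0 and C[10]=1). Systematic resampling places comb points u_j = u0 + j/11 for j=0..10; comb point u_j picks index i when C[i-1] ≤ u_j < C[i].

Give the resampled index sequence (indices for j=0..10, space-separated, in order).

C = [3/40, 3/20, 11/40, 1/2, 1/2, 11/20, 23/40, 27/40, 4/5, 4/5, 1]
j=0: u_0=1/132 ∈ [0, 3/40) → index 0
j=1: u_1=13/132 ∈ [3/40, 3/20) → index 1
j=2: u_2=25/132 ∈ [3/20, 11/40) → index 2
j=3: u_3=37/132 ∈ [11/40, 1/2) → index 3
j=4: u_4=49/132 ∈ [11/40, 1/2) → index 3
j=5: u_5=61/132 ∈ [11/40, 1/2) → index 3
j=6: u_6=73/132 ∈ [11/20, 23/40) → index 6
j=7: u_7=85/132 ∈ [23/40, 27/40) → index 7
j=8: u_8=97/132 ∈ [27/40, 4/5) → index 8
j=9: u_9=109/132 ∈ [4/5, 1) → index 10
j=10: u_10=11/12 ∈ [4/5, 1) → index 10

0 1 2 3 3 3 6 7 8 10 10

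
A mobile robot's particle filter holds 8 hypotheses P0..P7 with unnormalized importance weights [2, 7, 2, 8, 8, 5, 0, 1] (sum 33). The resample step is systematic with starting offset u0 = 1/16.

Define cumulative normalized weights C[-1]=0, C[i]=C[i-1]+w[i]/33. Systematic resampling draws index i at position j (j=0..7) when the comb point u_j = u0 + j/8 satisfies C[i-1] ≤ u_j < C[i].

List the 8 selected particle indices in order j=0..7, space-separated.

1 1 2 3 3 4 4 5

C = [2/33, 3/11, 1/3, 19/33, 9/11, 32/33, 32/33, 1]
j=0: u_0=1/16 ∈ [2/33, 3/11) → index 1
j=1: u_1=3/16 ∈ [2/33, 3/11) → index 1
j=2: u_2=5/16 ∈ [3/11, 1/3) → index 2
j=3: u_3=7/16 ∈ [1/3, 19/33) → index 3
j=4: u_4=9/16 ∈ [1/3, 19/33) → index 3
j=5: u_5=11/16 ∈ [19/33, 9/11) → index 4
j=6: u_6=13/16 ∈ [19/33, 9/11) → index 4
j=7: u_7=15/16 ∈ [9/11, 32/33) → index 5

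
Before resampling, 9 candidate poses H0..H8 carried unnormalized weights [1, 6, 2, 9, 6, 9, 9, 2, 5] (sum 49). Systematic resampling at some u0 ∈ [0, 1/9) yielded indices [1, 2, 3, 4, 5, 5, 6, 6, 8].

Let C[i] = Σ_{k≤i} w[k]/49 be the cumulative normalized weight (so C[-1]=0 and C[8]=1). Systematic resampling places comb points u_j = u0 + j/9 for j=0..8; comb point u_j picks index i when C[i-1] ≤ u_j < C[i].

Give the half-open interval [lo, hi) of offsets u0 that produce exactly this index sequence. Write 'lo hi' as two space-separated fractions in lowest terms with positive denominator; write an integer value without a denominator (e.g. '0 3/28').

C = [1/49, 1/7, 9/49, 18/49, 24/49, 33/49, 6/7, 44/49, 1]
j=0 picked index 1: u0 ∈ [1/49, 1/7)
j=1 picked index 2: u0 ∈ [2/63, 32/441)
j=2 picked index 3: u0 ∈ [-17/441, 64/441)
j=3 picked index 4: u0 ∈ [5/147, 23/147)
j=4 picked index 5: u0 ∈ [20/441, 101/441)
j=5 picked index 5: u0 ∈ [-29/441, 52/441)
j=6 picked index 6: u0 ∈ [1/147, 4/21)
j=7 picked index 6: u0 ∈ [-46/441, 5/63)
j=8 picked index 8: u0 ∈ [4/441, 1/9)
intersection: [20/441, 32/441)

20/441 32/441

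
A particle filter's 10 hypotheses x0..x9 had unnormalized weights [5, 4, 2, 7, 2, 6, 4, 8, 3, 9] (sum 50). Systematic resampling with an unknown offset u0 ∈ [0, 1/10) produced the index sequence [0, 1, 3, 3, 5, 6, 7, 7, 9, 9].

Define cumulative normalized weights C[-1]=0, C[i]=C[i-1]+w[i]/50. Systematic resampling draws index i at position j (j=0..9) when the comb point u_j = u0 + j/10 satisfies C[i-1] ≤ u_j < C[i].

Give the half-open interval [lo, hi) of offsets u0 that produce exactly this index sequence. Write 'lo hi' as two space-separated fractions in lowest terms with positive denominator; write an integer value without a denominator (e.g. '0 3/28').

1/50 3/50

C = [1/10, 9/50, 11/50, 9/25, 2/5, 13/25, 3/5, 19/25, 41/50, 1]
j=0 picked index 0: u0 ∈ [0, 1/10)
j=1 picked index 1: u0 ∈ [0, 2/25)
j=2 picked index 3: u0 ∈ [1/50, 4/25)
j=3 picked index 3: u0 ∈ [-2/25, 3/50)
j=4 picked index 5: u0 ∈ [0, 3/25)
j=5 picked index 6: u0 ∈ [1/50, 1/10)
j=6 picked index 7: u0 ∈ [0, 4/25)
j=7 picked index 7: u0 ∈ [-1/10, 3/50)
j=8 picked index 9: u0 ∈ [1/50, 1/5)
j=9 picked index 9: u0 ∈ [-2/25, 1/10)
intersection: [1/50, 3/50)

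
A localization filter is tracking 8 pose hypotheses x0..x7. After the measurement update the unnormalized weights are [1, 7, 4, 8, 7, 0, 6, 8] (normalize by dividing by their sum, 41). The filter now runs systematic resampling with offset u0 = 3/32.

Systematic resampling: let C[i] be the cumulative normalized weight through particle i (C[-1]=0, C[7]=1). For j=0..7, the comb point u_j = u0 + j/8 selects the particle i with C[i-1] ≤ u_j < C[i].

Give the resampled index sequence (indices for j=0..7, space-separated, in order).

1 2 3 3 4 6 7 7

C = [1/41, 8/41, 12/41, 20/41, 27/41, 27/41, 33/41, 1]
j=0: u_0=3/32 ∈ [1/41, 8/41) → index 1
j=1: u_1=7/32 ∈ [8/41, 12/41) → index 2
j=2: u_2=11/32 ∈ [12/41, 20/41) → index 3
j=3: u_3=15/32 ∈ [12/41, 20/41) → index 3
j=4: u_4=19/32 ∈ [20/41, 27/41) → index 4
j=5: u_5=23/32 ∈ [27/41, 33/41) → index 6
j=6: u_6=27/32 ∈ [33/41, 1) → index 7
j=7: u_7=31/32 ∈ [33/41, 1) → index 7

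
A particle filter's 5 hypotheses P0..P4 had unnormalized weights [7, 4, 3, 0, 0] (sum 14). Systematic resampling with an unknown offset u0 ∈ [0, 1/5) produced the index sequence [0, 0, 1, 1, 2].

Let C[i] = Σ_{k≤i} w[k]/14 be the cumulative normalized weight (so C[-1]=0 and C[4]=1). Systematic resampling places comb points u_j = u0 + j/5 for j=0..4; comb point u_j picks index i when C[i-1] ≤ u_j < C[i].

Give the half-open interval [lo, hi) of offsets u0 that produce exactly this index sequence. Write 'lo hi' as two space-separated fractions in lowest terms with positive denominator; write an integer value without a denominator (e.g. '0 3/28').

C = [1/2, 11/14, 1, 1, 1]
j=0 picked index 0: u0 ∈ [0, 1/2)
j=1 picked index 0: u0 ∈ [-1/5, 3/10)
j=2 picked index 1: u0 ∈ [1/10, 27/70)
j=3 picked index 1: u0 ∈ [-1/10, 13/70)
j=4 picked index 2: u0 ∈ [-1/70, 1/5)
intersection: [1/10, 13/70)

1/10 13/70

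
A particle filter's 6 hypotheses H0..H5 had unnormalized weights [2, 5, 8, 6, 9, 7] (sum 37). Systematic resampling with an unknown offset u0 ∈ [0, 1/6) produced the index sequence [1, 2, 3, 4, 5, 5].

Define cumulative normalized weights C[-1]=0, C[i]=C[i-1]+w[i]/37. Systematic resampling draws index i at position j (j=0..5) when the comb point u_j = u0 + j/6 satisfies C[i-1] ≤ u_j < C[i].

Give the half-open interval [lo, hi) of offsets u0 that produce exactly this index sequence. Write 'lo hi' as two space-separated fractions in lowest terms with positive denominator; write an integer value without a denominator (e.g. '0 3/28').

C = [2/37, 7/37, 15/37, 21/37, 30/37, 1]
j=0 picked index 1: u0 ∈ [2/37, 7/37)
j=1 picked index 2: u0 ∈ [5/222, 53/222)
j=2 picked index 3: u0 ∈ [8/111, 26/111)
j=3 picked index 4: u0 ∈ [5/74, 23/74)
j=4 picked index 5: u0 ∈ [16/111, 1/3)
j=5 picked index 5: u0 ∈ [-5/222, 1/6)
intersection: [16/111, 1/6)

16/111 1/6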